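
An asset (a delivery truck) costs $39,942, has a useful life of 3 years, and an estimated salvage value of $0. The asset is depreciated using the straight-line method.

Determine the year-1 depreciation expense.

$13,314

Depreciable base = $39,942 − $0 = $39,942.
Annual expense = $39,942 / 3 = $13,314.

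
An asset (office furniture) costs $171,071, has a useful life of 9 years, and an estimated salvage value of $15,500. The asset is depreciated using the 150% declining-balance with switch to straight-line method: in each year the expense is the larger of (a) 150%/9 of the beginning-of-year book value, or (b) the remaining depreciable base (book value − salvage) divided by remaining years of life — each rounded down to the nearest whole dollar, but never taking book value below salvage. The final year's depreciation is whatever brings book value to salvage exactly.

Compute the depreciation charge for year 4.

Depreciable base = $171,071 − $15,500 = $155,571.
Year 1: DB = ⌊$171,071 × 150%/9⌋ = $28,511; SL = ⌊$155,571/9⌋ = $17,285 → take DB $28,511. Book value $142,560.
Year 2: DB = ⌊$142,560 × 150%/9⌋ = $23,760; SL = ⌊$127,060/8⌋ = $15,882 → take DB $23,760. Book value $118,800.
Year 3: DB = ⌊$118,800 × 150%/9⌋ = $19,800; SL = ⌊$103,300/7⌋ = $14,757 → take DB $19,800. Book value $99,000.
Year 4: DB = ⌊$99,000 × 150%/9⌋ = $16,500; SL = ⌊$83,500/6⌋ = $13,916 → take DB $16,500. Book value $82,500.

$16,500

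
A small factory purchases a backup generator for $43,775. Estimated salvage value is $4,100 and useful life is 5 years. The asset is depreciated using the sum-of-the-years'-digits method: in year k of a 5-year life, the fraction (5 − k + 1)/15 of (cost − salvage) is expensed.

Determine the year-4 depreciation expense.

Depreciable base = $43,775 − $4,100 = $39,675.
Sum of the years' digits = 5+4+3+2+1 = 15.
Year 1: $39,675 × 5/15 = $13,225. Book value $30,550.
Year 2: $39,675 × 4/15 = $10,580. Book value $19,970.
Year 3: $39,675 × 3/15 = $7,935. Book value $12,035.
Year 4: $39,675 × 2/15 = $5,290. Book value $6,745.

$5,290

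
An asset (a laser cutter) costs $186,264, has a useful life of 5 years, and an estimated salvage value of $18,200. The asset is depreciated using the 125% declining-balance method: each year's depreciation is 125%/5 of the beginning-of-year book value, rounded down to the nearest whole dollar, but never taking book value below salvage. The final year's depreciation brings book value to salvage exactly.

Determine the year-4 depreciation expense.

$19,645

Depreciable base = $186,264 − $18,200 = $168,064.
Year 1: ⌊$186,264 × 125%/5⌋ = $46,566. Book value $139,698.
Year 2: ⌊$139,698 × 125%/5⌋ = $34,924. Book value $104,774.
Year 3: ⌊$104,774 × 125%/5⌋ = $26,193. Book value $78,581.
Year 4: ⌊$78,581 × 125%/5⌋ = $19,645. Book value $58,936.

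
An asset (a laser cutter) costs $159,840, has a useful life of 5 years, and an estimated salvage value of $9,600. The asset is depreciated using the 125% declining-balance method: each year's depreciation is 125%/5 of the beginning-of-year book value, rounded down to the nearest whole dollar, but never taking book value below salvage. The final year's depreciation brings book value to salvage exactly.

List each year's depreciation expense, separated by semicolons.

$39,960; $29,970; $22,477; $16,858; $40,975

Depreciable base = $159,840 − $9,600 = $150,240.
Year 1: ⌊$159,840 × 125%/5⌋ = $39,960. Book value $119,880.
Year 2: ⌊$119,880 × 125%/5⌋ = $29,970. Book value $89,910.
Year 3: ⌊$89,910 × 125%/5⌋ = $22,477. Book value $67,433.
Year 4: ⌊$67,433 × 125%/5⌋ = $16,858. Book value $50,575.
Year 5 (final): $50,575 − $9,600 = $40,975. Book value $9,600.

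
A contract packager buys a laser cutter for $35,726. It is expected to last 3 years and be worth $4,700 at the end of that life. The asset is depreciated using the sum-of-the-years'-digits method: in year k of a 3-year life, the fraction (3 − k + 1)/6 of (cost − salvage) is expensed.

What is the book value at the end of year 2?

Depreciable base = $35,726 − $4,700 = $31,026.
Sum of the years' digits = 3+2+1 = 6.
Year 1: $31,026 × 3/6 = $15,513. Book value $20,213.
Year 2: $31,026 × 2/6 = $10,342. Book value $9,871.

$9,871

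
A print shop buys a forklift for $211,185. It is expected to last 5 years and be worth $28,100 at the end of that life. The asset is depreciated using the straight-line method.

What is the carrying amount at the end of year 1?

Depreciable base = $211,185 − $28,100 = $183,085.
Annual expense = $183,085 / 5 = $36,617.
End of year 1: book value $174,568.

$174,568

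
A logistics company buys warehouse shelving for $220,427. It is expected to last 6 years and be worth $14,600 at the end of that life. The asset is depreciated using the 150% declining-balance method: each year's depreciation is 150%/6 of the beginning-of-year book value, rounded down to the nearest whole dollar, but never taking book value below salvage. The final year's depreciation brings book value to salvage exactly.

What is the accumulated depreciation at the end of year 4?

$150,681

Depreciable base = $220,427 − $14,600 = $205,827.
Year 1: ⌊$220,427 × 150%/6⌋ = $55,106. Book value $165,321.
Year 2: ⌊$165,321 × 150%/6⌋ = $41,330. Book value $123,991.
Year 3: ⌊$123,991 × 150%/6⌋ = $30,997. Book value $92,994.
Year 4: ⌊$92,994 × 150%/6⌋ = $23,248. Book value $69,746.
Accumulated through year 4 = $220,427 − $69,746 = $150,681.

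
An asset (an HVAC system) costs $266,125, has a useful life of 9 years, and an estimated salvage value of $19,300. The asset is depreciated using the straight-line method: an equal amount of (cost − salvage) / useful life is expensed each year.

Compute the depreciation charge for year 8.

Depreciable base = $266,125 − $19,300 = $246,825.
Annual expense = $246,825 / 9 = $27,425.

$27,425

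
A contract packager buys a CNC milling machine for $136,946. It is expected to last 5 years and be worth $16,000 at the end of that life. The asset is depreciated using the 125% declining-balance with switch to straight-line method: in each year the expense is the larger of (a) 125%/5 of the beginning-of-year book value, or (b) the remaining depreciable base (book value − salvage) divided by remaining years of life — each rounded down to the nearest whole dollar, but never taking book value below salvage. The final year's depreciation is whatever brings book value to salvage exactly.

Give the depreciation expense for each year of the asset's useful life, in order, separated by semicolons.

Depreciable base = $136,946 − $16,000 = $120,946.
Year 1: DB = ⌊$136,946 × 125%/5⌋ = $34,236; SL = ⌊$120,946/5⌋ = $24,189 → take DB $34,236. Book value $102,710.
Year 2: DB = ⌊$102,710 × 125%/5⌋ = $25,677; SL = ⌊$86,710/4⌋ = $21,677 → take DB $25,677. Book value $77,033.
Year 3: DB = ⌊$77,033 × 125%/5⌋ = $19,258; SL = ⌊$61,033/3⌋ = $20,344 → take SL $20,344. Book value $56,689.
Year 4: DB = ⌊$56,689 × 125%/5⌋ = $14,172; SL = ⌊$40,689/2⌋ = $20,344 → take SL $20,344. Book value $36,345.
Year 5 (final): $36,345 − $16,000 = $20,345. Book value $16,000.

$34,236; $25,677; $20,344; $20,344; $20,345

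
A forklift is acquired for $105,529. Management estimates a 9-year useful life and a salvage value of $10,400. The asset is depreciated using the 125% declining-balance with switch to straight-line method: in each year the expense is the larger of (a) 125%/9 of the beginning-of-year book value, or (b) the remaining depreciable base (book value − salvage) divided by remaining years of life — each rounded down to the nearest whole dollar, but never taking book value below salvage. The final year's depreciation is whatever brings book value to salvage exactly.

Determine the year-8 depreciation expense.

Depreciable base = $105,529 − $10,400 = $95,129.
Year 1: DB = ⌊$105,529 × 125%/9⌋ = $14,656; SL = ⌊$95,129/9⌋ = $10,569 → take DB $14,656. Book value $90,873.
Year 2: DB = ⌊$90,873 × 125%/9⌋ = $12,621; SL = ⌊$80,473/8⌋ = $10,059 → take DB $12,621. Book value $78,252.
Year 3: DB = ⌊$78,252 × 125%/9⌋ = $10,868; SL = ⌊$67,852/7⌋ = $9,693 → take DB $10,868. Book value $67,384.
Year 4: DB = ⌊$67,384 × 125%/9⌋ = $9,358; SL = ⌊$56,984/6⌋ = $9,497 → take SL $9,497. Book value $57,887.
Year 5: DB = ⌊$57,887 × 125%/9⌋ = $8,039; SL = ⌊$47,487/5⌋ = $9,497 → take SL $9,497. Book value $48,390.
Year 6: DB = ⌊$48,390 × 125%/9⌋ = $6,720; SL = ⌊$37,990/4⌋ = $9,497 → take SL $9,497. Book value $38,893.
Year 7: DB = ⌊$38,893 × 125%/9⌋ = $5,401; SL = ⌊$28,493/3⌋ = $9,497 → take SL $9,497. Book value $29,396.
Year 8: DB = ⌊$29,396 × 125%/9⌋ = $4,082; SL = ⌊$18,996/2⌋ = $9,498 → take SL $9,498. Book value $19,898.

$9,498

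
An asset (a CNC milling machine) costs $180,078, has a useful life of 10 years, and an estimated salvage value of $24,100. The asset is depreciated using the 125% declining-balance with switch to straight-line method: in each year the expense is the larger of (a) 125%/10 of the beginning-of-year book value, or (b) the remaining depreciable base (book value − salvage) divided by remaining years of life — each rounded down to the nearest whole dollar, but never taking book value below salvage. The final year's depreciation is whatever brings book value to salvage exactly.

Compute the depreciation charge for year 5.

Depreciable base = $180,078 − $24,100 = $155,978.
Year 1: DB = ⌊$180,078 × 125%/10⌋ = $22,509; SL = ⌊$155,978/10⌋ = $15,597 → take DB $22,509. Book value $157,569.
Year 2: DB = ⌊$157,569 × 125%/10⌋ = $19,696; SL = ⌊$133,469/9⌋ = $14,829 → take DB $19,696. Book value $137,873.
Year 3: DB = ⌊$137,873 × 125%/10⌋ = $17,234; SL = ⌊$113,773/8⌋ = $14,221 → take DB $17,234. Book value $120,639.
Year 4: DB = ⌊$120,639 × 125%/10⌋ = $15,079; SL = ⌊$96,539/7⌋ = $13,791 → take DB $15,079. Book value $105,560.
Year 5: DB = ⌊$105,560 × 125%/10⌋ = $13,195; SL = ⌊$81,460/6⌋ = $13,576 → take SL $13,576. Book value $91,984.

$13,576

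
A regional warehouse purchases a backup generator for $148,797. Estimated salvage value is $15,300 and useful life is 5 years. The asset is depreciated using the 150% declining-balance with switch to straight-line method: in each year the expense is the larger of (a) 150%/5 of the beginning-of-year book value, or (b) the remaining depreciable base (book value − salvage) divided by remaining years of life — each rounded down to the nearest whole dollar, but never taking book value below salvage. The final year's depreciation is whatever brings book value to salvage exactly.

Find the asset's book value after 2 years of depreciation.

Depreciable base = $148,797 − $15,300 = $133,497.
Year 1: DB = ⌊$148,797 × 150%/5⌋ = $44,639; SL = ⌊$133,497/5⌋ = $26,699 → take DB $44,639. Book value $104,158.
Year 2: DB = ⌊$104,158 × 150%/5⌋ = $31,247; SL = ⌊$88,858/4⌋ = $22,214 → take DB $31,247. Book value $72,911.

$72,911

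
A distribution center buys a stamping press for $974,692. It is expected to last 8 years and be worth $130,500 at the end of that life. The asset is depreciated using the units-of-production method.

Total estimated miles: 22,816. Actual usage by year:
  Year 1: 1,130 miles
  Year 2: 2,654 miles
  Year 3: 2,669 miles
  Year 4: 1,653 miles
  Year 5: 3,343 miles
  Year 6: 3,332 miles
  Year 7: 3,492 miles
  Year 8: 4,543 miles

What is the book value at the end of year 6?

Depreciable base = $974,692 − $130,500 = $844,192.
Rate = $844,192 / 22,816 miles = $37 per mile.
Year 1: 1,130 × $37 = $41,810. Book value $932,882.
Year 2: 2,654 × $37 = $98,198. Book value $834,684.
Year 3: 2,669 × $37 = $98,753. Book value $735,931.
Year 4: 1,653 × $37 = $61,161. Book value $674,770.
Year 5: 3,343 × $37 = $123,691. Book value $551,079.
Year 6: 3,332 × $37 = $123,284. Book value $427,795.

$427,795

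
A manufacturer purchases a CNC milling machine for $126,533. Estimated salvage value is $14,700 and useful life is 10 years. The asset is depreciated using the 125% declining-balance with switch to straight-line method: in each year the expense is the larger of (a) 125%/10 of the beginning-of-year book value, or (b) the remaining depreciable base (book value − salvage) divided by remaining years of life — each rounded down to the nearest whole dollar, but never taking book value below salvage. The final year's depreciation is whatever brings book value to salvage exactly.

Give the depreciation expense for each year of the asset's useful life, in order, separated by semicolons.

$15,816; $13,839; $12,109; $10,596; $9,912; $9,912; $9,912; $9,912; $9,912; $9,913

Depreciable base = $126,533 − $14,700 = $111,833.
Year 1: DB = ⌊$126,533 × 125%/10⌋ = $15,816; SL = ⌊$111,833/10⌋ = $11,183 → take DB $15,816. Book value $110,717.
Year 2: DB = ⌊$110,717 × 125%/10⌋ = $13,839; SL = ⌊$96,017/9⌋ = $10,668 → take DB $13,839. Book value $96,878.
Year 3: DB = ⌊$96,878 × 125%/10⌋ = $12,109; SL = ⌊$82,178/8⌋ = $10,272 → take DB $12,109. Book value $84,769.
Year 4: DB = ⌊$84,769 × 125%/10⌋ = $10,596; SL = ⌊$70,069/7⌋ = $10,009 → take DB $10,596. Book value $74,173.
Year 5: DB = ⌊$74,173 × 125%/10⌋ = $9,271; SL = ⌊$59,473/6⌋ = $9,912 → take SL $9,912. Book value $64,261.
Year 6: DB = ⌊$64,261 × 125%/10⌋ = $8,032; SL = ⌊$49,561/5⌋ = $9,912 → take SL $9,912. Book value $54,349.
Year 7: DB = ⌊$54,349 × 125%/10⌋ = $6,793; SL = ⌊$39,649/4⌋ = $9,912 → take SL $9,912. Book value $44,437.
Year 8: DB = ⌊$44,437 × 125%/10⌋ = $5,554; SL = ⌊$29,737/3⌋ = $9,912 → take SL $9,912. Book value $34,525.
Year 9: DB = ⌊$34,525 × 125%/10⌋ = $4,315; SL = ⌊$19,825/2⌋ = $9,912 → take SL $9,912. Book value $24,613.
Year 10 (final): $24,613 − $14,700 = $9,913. Book value $14,700.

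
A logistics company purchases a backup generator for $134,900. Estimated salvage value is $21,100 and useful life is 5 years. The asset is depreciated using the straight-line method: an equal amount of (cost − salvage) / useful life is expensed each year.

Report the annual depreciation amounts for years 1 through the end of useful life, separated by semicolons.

Depreciable base = $134,900 − $21,100 = $113,800.
Annual expense = $113,800 / 5 = $22,760.
End of year 1: book value $112,140.
End of year 2: book value $89,380.
End of year 3: book value $66,620.
End of year 4: book value $43,860.
End of year 5: book value $21,100.

$22,760; $22,760; $22,760; $22,760; $22,760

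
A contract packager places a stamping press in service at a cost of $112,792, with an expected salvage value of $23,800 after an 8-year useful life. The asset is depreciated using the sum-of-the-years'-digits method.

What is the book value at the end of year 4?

Depreciable base = $112,792 − $23,800 = $88,992.
Sum of the years' digits = 8+7+6+5+4+3+2+1 = 36.
Year 1: $88,992 × 8/36 = $19,776. Book value $93,016.
Year 2: $88,992 × 7/36 = $17,304. Book value $75,712.
Year 3: $88,992 × 6/36 = $14,832. Book value $60,880.
Year 4: $88,992 × 5/36 = $12,360. Book value $48,520.

$48,520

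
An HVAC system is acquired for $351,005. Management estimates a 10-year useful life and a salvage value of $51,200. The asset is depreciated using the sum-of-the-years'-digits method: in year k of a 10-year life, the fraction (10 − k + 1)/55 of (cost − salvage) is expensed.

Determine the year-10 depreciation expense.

Depreciable base = $351,005 − $51,200 = $299,805.
Sum of the years' digits = 10+9+8+7+6+5+4+3+2+1 = 55.
Year 1: $299,805 × 10/55 = $54,510. Book value $296,495.
Year 2: $299,805 × 9/55 = $49,059. Book value $247,436.
Year 3: $299,805 × 8/55 = $43,608. Book value $203,828.
Year 4: $299,805 × 7/55 = $38,157. Book value $165,671.
Year 5: $299,805 × 6/55 = $32,706. Book value $132,965.
Year 6: $299,805 × 5/55 = $27,255. Book value $105,710.
Year 7: $299,805 × 4/55 = $21,804. Book value $83,906.
Year 8: $299,805 × 3/55 = $16,353. Book value $67,553.
Year 9: $299,805 × 2/55 = $10,902. Book value $56,651.
Year 10: $299,805 × 1/55 = $5,451. Book value $51,200.

$5,451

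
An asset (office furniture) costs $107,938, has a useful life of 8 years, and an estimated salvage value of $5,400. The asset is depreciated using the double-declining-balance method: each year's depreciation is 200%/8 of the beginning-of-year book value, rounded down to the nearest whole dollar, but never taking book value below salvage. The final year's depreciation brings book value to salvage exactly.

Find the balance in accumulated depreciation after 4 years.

Depreciable base = $107,938 − $5,400 = $102,538.
Year 1: ⌊$107,938 × 200%/8⌋ = $26,984. Book value $80,954.
Year 2: ⌊$80,954 × 200%/8⌋ = $20,238. Book value $60,716.
Year 3: ⌊$60,716 × 200%/8⌋ = $15,179. Book value $45,537.
Year 4: ⌊$45,537 × 200%/8⌋ = $11,384. Book value $34,153.
Accumulated through year 4 = $107,938 − $34,153 = $73,785.

$73,785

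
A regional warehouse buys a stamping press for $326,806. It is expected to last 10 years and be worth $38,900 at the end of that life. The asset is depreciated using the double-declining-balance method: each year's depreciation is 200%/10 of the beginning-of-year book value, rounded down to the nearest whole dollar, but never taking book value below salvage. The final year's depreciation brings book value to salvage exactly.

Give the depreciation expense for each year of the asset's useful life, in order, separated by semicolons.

Depreciable base = $326,806 − $38,900 = $287,906.
Year 1: ⌊$326,806 × 200%/10⌋ = $65,361. Book value $261,445.
Year 2: ⌊$261,445 × 200%/10⌋ = $52,289. Book value $209,156.
Year 3: ⌊$209,156 × 200%/10⌋ = $41,831. Book value $167,325.
Year 4: ⌊$167,325 × 200%/10⌋ = $33,465. Book value $133,860.
Year 5: ⌊$133,860 × 200%/10⌋ = $26,772. Book value $107,088.
Year 6: ⌊$107,088 × 200%/10⌋ = $21,417. Book value $85,671.
Year 7: ⌊$85,671 × 200%/10⌋ = $17,134. Book value $68,537.
Year 8: ⌊$68,537 × 200%/10⌋ = $13,707. Book value $54,830.
Year 9: ⌊$54,830 × 200%/10⌋ = $10,966. Book value $43,864.
Year 10 (final): $43,864 − $38,900 = $4,964. Book value $38,900.

$65,361; $52,289; $41,831; $33,465; $26,772; $21,417; $17,134; $13,707; $10,966; $4,964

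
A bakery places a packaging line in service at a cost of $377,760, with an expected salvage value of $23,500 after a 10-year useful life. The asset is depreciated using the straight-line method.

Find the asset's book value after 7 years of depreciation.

Depreciable base = $377,760 − $23,500 = $354,260.
Annual expense = $354,260 / 10 = $35,426.
End of year 1: book value $342,334.
End of year 2: book value $306,908.
End of year 3: book value $271,482.
End of year 4: book value $236,056.
End of year 5: book value $200,630.
End of year 6: book value $165,204.
End of year 7: book value $129,778.

$129,778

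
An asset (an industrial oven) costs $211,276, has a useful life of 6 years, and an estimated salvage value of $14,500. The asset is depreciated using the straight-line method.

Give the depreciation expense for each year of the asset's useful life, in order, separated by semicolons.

$32,796; $32,796; $32,796; $32,796; $32,796; $32,796

Depreciable base = $211,276 − $14,500 = $196,776.
Annual expense = $196,776 / 6 = $32,796.
End of year 1: book value $178,480.
End of year 2: book value $145,684.
End of year 3: book value $112,888.
End of year 4: book value $80,092.
End of year 5: book value $47,296.
End of year 6: book value $14,500.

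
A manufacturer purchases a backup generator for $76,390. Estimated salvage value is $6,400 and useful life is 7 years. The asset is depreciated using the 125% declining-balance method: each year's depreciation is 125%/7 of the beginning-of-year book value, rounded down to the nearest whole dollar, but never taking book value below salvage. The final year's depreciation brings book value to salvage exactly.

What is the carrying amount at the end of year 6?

Depreciable base = $76,390 − $6,400 = $69,990.
Year 1: ⌊$76,390 × 125%/7⌋ = $13,641. Book value $62,749.
Year 2: ⌊$62,749 × 125%/7⌋ = $11,205. Book value $51,544.
Year 3: ⌊$51,544 × 125%/7⌋ = $9,204. Book value $42,340.
Year 4: ⌊$42,340 × 125%/7⌋ = $7,560. Book value $34,780.
Year 5: ⌊$34,780 × 125%/7⌋ = $6,210. Book value $28,570.
Year 6: ⌊$28,570 × 125%/7⌋ = $5,101. Book value $23,469.

$23,469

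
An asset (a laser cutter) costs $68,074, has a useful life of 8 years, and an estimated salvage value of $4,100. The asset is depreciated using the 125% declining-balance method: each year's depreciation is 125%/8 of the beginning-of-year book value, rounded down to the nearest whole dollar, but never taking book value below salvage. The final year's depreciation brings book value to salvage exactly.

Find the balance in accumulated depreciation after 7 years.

Depreciable base = $68,074 − $4,100 = $63,974.
Year 1: ⌊$68,074 × 125%/8⌋ = $10,636. Book value $57,438.
Year 2: ⌊$57,438 × 125%/8⌋ = $8,974. Book value $48,464.
Year 3: ⌊$48,464 × 125%/8⌋ = $7,572. Book value $40,892.
Year 4: ⌊$40,892 × 125%/8⌋ = $6,389. Book value $34,503.
Year 5: ⌊$34,503 × 125%/8⌋ = $5,391. Book value $29,112.
Year 6: ⌊$29,112 × 125%/8⌋ = $4,548. Book value $24,564.
Year 7: ⌊$24,564 × 125%/8⌋ = $3,838. Book value $20,726.
Accumulated through year 7 = $68,074 − $20,726 = $47,348.

$47,348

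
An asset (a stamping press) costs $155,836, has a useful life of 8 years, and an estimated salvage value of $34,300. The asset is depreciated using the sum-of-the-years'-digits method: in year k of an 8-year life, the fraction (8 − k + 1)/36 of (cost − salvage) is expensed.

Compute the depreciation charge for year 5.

$13,504

Depreciable base = $155,836 − $34,300 = $121,536.
Sum of the years' digits = 8+7+6+5+4+3+2+1 = 36.
Year 1: $121,536 × 8/36 = $27,008. Book value $128,828.
Year 2: $121,536 × 7/36 = $23,632. Book value $105,196.
Year 3: $121,536 × 6/36 = $20,256. Book value $84,940.
Year 4: $121,536 × 5/36 = $16,880. Book value $68,060.
Year 5: $121,536 × 4/36 = $13,504. Book value $54,556.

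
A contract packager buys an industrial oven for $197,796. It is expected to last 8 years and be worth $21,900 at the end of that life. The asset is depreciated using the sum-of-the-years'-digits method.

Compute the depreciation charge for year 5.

Depreciable base = $197,796 − $21,900 = $175,896.
Sum of the years' digits = 8+7+6+5+4+3+2+1 = 36.
Year 1: $175,896 × 8/36 = $39,088. Book value $158,708.
Year 2: $175,896 × 7/36 = $34,202. Book value $124,506.
Year 3: $175,896 × 6/36 = $29,316. Book value $95,190.
Year 4: $175,896 × 5/36 = $24,430. Book value $70,760.
Year 5: $175,896 × 4/36 = $19,544. Book value $51,216.

$19,544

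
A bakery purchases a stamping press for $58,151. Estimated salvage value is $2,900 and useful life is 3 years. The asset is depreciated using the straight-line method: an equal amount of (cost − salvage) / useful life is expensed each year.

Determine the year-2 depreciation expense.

Depreciable base = $58,151 − $2,900 = $55,251.
Annual expense = $55,251 / 3 = $18,417.

$18,417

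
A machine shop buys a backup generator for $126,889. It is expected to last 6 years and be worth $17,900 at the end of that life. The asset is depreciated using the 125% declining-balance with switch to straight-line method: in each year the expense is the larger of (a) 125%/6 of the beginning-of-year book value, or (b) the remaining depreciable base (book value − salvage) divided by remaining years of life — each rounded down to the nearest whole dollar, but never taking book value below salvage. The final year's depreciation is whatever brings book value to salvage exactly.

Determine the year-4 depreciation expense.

Depreciable base = $126,889 − $17,900 = $108,989.
Year 1: DB = ⌊$126,889 × 125%/6⌋ = $26,435; SL = ⌊$108,989/6⌋ = $18,164 → take DB $26,435. Book value $100,454.
Year 2: DB = ⌊$100,454 × 125%/6⌋ = $20,927; SL = ⌊$82,554/5⌋ = $16,510 → take DB $20,927. Book value $79,527.
Year 3: DB = ⌊$79,527 × 125%/6⌋ = $16,568; SL = ⌊$61,627/4⌋ = $15,406 → take DB $16,568. Book value $62,959.
Year 4: DB = ⌊$62,959 × 125%/6⌋ = $13,116; SL = ⌊$45,059/3⌋ = $15,019 → take SL $15,019. Book value $47,940.

$15,019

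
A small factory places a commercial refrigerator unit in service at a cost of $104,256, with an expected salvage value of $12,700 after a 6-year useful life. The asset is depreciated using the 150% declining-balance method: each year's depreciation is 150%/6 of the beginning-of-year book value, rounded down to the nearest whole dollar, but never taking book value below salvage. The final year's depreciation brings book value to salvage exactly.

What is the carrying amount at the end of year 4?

Depreciable base = $104,256 − $12,700 = $91,556.
Year 1: ⌊$104,256 × 150%/6⌋ = $26,064. Book value $78,192.
Year 2: ⌊$78,192 × 150%/6⌋ = $19,548. Book value $58,644.
Year 3: ⌊$58,644 × 150%/6⌋ = $14,661. Book value $43,983.
Year 4: ⌊$43,983 × 150%/6⌋ = $10,995. Book value $32,988.

$32,988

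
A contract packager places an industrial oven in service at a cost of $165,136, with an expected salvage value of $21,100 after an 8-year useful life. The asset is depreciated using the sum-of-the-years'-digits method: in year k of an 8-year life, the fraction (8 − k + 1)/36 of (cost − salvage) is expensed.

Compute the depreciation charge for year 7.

Depreciable base = $165,136 − $21,100 = $144,036.
Sum of the years' digits = 8+7+6+5+4+3+2+1 = 36.
Year 1: $144,036 × 8/36 = $32,008. Book value $133,128.
Year 2: $144,036 × 7/36 = $28,007. Book value $105,121.
Year 3: $144,036 × 6/36 = $24,006. Book value $81,115.
Year 4: $144,036 × 5/36 = $20,005. Book value $61,110.
Year 5: $144,036 × 4/36 = $16,004. Book value $45,106.
Year 6: $144,036 × 3/36 = $12,003. Book value $33,103.
Year 7: $144,036 × 2/36 = $8,002. Book value $25,101.

$8,002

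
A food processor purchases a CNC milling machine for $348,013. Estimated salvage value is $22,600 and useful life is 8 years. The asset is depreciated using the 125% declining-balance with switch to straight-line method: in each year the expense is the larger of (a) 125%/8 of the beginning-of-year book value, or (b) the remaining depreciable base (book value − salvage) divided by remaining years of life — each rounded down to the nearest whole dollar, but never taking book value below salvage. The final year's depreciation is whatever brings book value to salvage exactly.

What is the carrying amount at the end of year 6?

Depreciable base = $348,013 − $22,600 = $325,413.
Year 1: DB = ⌊$348,013 × 125%/8⌋ = $54,377; SL = ⌊$325,413/8⌋ = $40,676 → take DB $54,377. Book value $293,636.
Year 2: DB = ⌊$293,636 × 125%/8⌋ = $45,880; SL = ⌊$271,036/7⌋ = $38,719 → take DB $45,880. Book value $247,756.
Year 3: DB = ⌊$247,756 × 125%/8⌋ = $38,711; SL = ⌊$225,156/6⌋ = $37,526 → take DB $38,711. Book value $209,045.
Year 4: DB = ⌊$209,045 × 125%/8⌋ = $32,663; SL = ⌊$186,445/5⌋ = $37,289 → take SL $37,289. Book value $171,756.
Year 5: DB = ⌊$171,756 × 125%/8⌋ = $26,836; SL = ⌊$149,156/4⌋ = $37,289 → take SL $37,289. Book value $134,467.
Year 6: DB = ⌊$134,467 × 125%/8⌋ = $21,010; SL = ⌊$111,867/3⌋ = $37,289 → take SL $37,289. Book value $97,178.

$97,178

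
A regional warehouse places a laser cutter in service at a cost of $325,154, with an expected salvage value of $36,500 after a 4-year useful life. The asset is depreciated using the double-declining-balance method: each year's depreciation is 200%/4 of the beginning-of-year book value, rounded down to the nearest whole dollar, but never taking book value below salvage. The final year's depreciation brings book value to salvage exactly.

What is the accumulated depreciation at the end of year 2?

Depreciable base = $325,154 − $36,500 = $288,654.
Year 1: ⌊$325,154 × 200%/4⌋ = $162,577. Book value $162,577.
Year 2: ⌊$162,577 × 200%/4⌋ = $81,288. Book value $81,289.
Accumulated through year 2 = $325,154 − $81,289 = $243,865.

$243,865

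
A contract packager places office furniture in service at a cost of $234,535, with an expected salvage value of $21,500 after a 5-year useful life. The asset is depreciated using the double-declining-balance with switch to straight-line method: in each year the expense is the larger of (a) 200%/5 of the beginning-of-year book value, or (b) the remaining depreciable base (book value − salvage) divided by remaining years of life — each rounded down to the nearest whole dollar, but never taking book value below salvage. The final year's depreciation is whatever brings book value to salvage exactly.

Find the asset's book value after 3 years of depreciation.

Depreciable base = $234,535 − $21,500 = $213,035.
Year 1: DB = ⌊$234,535 × 200%/5⌋ = $93,814; SL = ⌊$213,035/5⌋ = $42,607 → take DB $93,814. Book value $140,721.
Year 2: DB = ⌊$140,721 × 200%/5⌋ = $56,288; SL = ⌊$119,221/4⌋ = $29,805 → take DB $56,288. Book value $84,433.
Year 3: DB = ⌊$84,433 × 200%/5⌋ = $33,773; SL = ⌊$62,933/3⌋ = $20,977 → take DB $33,773. Book value $50,660.

$50,660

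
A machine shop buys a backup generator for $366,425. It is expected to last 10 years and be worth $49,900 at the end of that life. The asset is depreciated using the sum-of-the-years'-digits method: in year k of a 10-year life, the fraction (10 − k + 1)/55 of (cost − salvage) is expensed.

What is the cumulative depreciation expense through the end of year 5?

Depreciable base = $366,425 − $49,900 = $316,525.
Sum of the years' digits = 10+9+8+7+6+5+4+3+2+1 = 55.
Year 1: $316,525 × 10/55 = $57,550. Book value $308,875.
Year 2: $316,525 × 9/55 = $51,795. Book value $257,080.
Year 3: $316,525 × 8/55 = $46,040. Book value $211,040.
Year 4: $316,525 × 7/55 = $40,285. Book value $170,755.
Year 5: $316,525 × 6/55 = $34,530. Book value $136,225.
Accumulated through year 5 = $366,425 − $136,225 = $230,200.

$230,200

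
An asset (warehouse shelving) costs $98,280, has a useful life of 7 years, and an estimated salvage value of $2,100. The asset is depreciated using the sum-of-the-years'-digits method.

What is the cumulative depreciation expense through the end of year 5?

$85,875

Depreciable base = $98,280 − $2,100 = $96,180.
Sum of the years' digits = 7+6+5+4+3+2+1 = 28.
Year 1: $96,180 × 7/28 = $24,045. Book value $74,235.
Year 2: $96,180 × 6/28 = $20,610. Book value $53,625.
Year 3: $96,180 × 5/28 = $17,175. Book value $36,450.
Year 4: $96,180 × 4/28 = $13,740. Book value $22,710.
Year 5: $96,180 × 3/28 = $10,305. Book value $12,405.
Accumulated through year 5 = $98,280 − $12,405 = $85,875.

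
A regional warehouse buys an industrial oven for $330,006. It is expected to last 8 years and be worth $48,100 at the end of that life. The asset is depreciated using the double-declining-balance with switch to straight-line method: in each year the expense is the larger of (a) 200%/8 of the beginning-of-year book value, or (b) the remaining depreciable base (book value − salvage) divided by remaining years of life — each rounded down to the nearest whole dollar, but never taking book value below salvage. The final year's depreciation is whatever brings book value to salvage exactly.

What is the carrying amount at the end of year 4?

Depreciable base = $330,006 − $48,100 = $281,906.
Year 1: DB = ⌊$330,006 × 200%/8⌋ = $82,501; SL = ⌊$281,906/8⌋ = $35,238 → take DB $82,501. Book value $247,505.
Year 2: DB = ⌊$247,505 × 200%/8⌋ = $61,876; SL = ⌊$199,405/7⌋ = $28,486 → take DB $61,876. Book value $185,629.
Year 3: DB = ⌊$185,629 × 200%/8⌋ = $46,407; SL = ⌊$137,529/6⌋ = $22,921 → take DB $46,407. Book value $139,222.
Year 4: DB = ⌊$139,222 × 200%/8⌋ = $34,805; SL = ⌊$91,122/5⌋ = $18,224 → take DB $34,805. Book value $104,417.

$104,417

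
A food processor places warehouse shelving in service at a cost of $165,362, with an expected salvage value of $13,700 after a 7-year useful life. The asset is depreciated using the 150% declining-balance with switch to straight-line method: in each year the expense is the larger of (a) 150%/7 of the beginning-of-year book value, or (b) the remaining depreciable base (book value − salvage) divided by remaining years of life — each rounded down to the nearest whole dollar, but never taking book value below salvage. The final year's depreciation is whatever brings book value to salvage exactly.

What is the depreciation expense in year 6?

Depreciable base = $165,362 − $13,700 = $151,662.
Year 1: DB = ⌊$165,362 × 150%/7⌋ = $35,434; SL = ⌊$151,662/7⌋ = $21,666 → take DB $35,434. Book value $129,928.
Year 2: DB = ⌊$129,928 × 150%/7⌋ = $27,841; SL = ⌊$116,228/6⌋ = $19,371 → take DB $27,841. Book value $102,087.
Year 3: DB = ⌊$102,087 × 150%/7⌋ = $21,875; SL = ⌊$88,387/5⌋ = $17,677 → take DB $21,875. Book value $80,212.
Year 4: DB = ⌊$80,212 × 150%/7⌋ = $17,188; SL = ⌊$66,512/4⌋ = $16,628 → take DB $17,188. Book value $63,024.
Year 5: DB = ⌊$63,024 × 150%/7⌋ = $13,505; SL = ⌊$49,324/3⌋ = $16,441 → take SL $16,441. Book value $46,583.
Year 6: DB = ⌊$46,583 × 150%/7⌋ = $9,982; SL = ⌊$32,883/2⌋ = $16,441 → take SL $16,441. Book value $30,142.

$16,441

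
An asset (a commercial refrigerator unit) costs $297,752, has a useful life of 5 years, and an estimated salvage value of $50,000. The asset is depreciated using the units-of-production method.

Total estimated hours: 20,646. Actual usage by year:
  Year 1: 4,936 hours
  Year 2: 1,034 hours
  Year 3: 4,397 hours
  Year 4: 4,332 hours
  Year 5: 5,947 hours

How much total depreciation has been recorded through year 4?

Depreciable base = $297,752 − $50,000 = $247,752.
Rate = $247,752 / 20,646 hours = $12 per hour.
Year 1: 4,936 × $12 = $59,232. Book value $238,520.
Year 2: 1,034 × $12 = $12,408. Book value $226,112.
Year 3: 4,397 × $12 = $52,764. Book value $173,348.
Year 4: 4,332 × $12 = $51,984. Book value $121,364.
Accumulated through year 4 = $297,752 − $121,364 = $176,388.

$176,388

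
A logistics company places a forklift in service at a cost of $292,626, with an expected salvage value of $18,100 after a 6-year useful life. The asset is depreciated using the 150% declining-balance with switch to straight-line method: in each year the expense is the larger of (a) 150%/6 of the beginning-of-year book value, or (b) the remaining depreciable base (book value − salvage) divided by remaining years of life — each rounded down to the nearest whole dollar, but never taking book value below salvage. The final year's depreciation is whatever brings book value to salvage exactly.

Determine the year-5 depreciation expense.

$35,118

Depreciable base = $292,626 − $18,100 = $274,526.
Year 1: DB = ⌊$292,626 × 150%/6⌋ = $73,156; SL = ⌊$274,526/6⌋ = $45,754 → take DB $73,156. Book value $219,470.
Year 2: DB = ⌊$219,470 × 150%/6⌋ = $54,867; SL = ⌊$201,370/5⌋ = $40,274 → take DB $54,867. Book value $164,603.
Year 3: DB = ⌊$164,603 × 150%/6⌋ = $41,150; SL = ⌊$146,503/4⌋ = $36,625 → take DB $41,150. Book value $123,453.
Year 4: DB = ⌊$123,453 × 150%/6⌋ = $30,863; SL = ⌊$105,353/3⌋ = $35,117 → take SL $35,117. Book value $88,336.
Year 5: DB = ⌊$88,336 × 150%/6⌋ = $22,084; SL = ⌊$70,236/2⌋ = $35,118 → take SL $35,118. Book value $53,218.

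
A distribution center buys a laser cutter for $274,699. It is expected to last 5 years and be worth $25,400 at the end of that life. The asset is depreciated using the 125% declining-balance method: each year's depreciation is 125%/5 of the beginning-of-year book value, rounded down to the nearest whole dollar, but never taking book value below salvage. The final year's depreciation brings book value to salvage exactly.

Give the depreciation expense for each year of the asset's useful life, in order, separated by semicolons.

$68,674; $51,506; $38,629; $28,972; $61,518

Depreciable base = $274,699 − $25,400 = $249,299.
Year 1: ⌊$274,699 × 125%/5⌋ = $68,674. Book value $206,025.
Year 2: ⌊$206,025 × 125%/5⌋ = $51,506. Book value $154,519.
Year 3: ⌊$154,519 × 125%/5⌋ = $38,629. Book value $115,890.
Year 4: ⌊$115,890 × 125%/5⌋ = $28,972. Book value $86,918.
Year 5 (final): $86,918 − $25,400 = $61,518. Book value $25,400.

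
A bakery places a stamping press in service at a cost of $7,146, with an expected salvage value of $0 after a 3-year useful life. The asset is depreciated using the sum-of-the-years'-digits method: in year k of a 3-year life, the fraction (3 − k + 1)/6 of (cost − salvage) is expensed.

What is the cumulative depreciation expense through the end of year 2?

Depreciable base = $7,146 − $0 = $7,146.
Sum of the years' digits = 3+2+1 = 6.
Year 1: $7,146 × 3/6 = $3,573. Book value $3,573.
Year 2: $7,146 × 2/6 = $2,382. Book value $1,191.
Accumulated through year 2 = $7,146 − $1,191 = $5,955.

$5,955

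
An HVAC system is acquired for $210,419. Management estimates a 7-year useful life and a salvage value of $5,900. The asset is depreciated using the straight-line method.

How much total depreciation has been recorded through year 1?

$29,217

Depreciable base = $210,419 − $5,900 = $204,519.
Annual expense = $204,519 / 7 = $29,217.
End of year 1: book value $181,202.
Accumulated through year 1 = $210,419 − $181,202 = $29,217.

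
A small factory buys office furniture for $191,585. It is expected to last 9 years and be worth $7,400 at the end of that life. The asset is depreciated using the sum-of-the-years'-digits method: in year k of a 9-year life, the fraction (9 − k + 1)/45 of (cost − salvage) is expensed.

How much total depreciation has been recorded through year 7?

$171,906

Depreciable base = $191,585 − $7,400 = $184,185.
Sum of the years' digits = 9+8+7+6+5+4+3+2+1 = 45.
Year 1: $184,185 × 9/45 = $36,837. Book value $154,748.
Year 2: $184,185 × 8/45 = $32,744. Book value $122,004.
Year 3: $184,185 × 7/45 = $28,651. Book value $93,353.
Year 4: $184,185 × 6/45 = $24,558. Book value $68,795.
Year 5: $184,185 × 5/45 = $20,465. Book value $48,330.
Year 6: $184,185 × 4/45 = $16,372. Book value $31,958.
Year 7: $184,185 × 3/45 = $12,279. Book value $19,679.
Accumulated through year 7 = $191,585 − $19,679 = $171,906.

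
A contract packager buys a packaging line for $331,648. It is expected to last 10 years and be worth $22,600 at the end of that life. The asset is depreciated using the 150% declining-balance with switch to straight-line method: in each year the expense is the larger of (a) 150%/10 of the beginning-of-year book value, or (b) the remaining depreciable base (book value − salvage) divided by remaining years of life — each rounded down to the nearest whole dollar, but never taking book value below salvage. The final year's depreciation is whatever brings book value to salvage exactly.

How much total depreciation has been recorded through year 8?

Depreciable base = $331,648 − $22,600 = $309,048.
Year 1: DB = ⌊$331,648 × 150%/10⌋ = $49,747; SL = ⌊$309,048/10⌋ = $30,904 → take DB $49,747. Book value $281,901.
Year 2: DB = ⌊$281,901 × 150%/10⌋ = $42,285; SL = ⌊$259,301/9⌋ = $28,811 → take DB $42,285. Book value $239,616.
Year 3: DB = ⌊$239,616 × 150%/10⌋ = $35,942; SL = ⌊$217,016/8⌋ = $27,127 → take DB $35,942. Book value $203,674.
Year 4: DB = ⌊$203,674 × 150%/10⌋ = $30,551; SL = ⌊$181,074/7⌋ = $25,867 → take DB $30,551. Book value $173,123.
Year 5: DB = ⌊$173,123 × 150%/10⌋ = $25,968; SL = ⌊$150,523/6⌋ = $25,087 → take DB $25,968. Book value $147,155.
Year 6: DB = ⌊$147,155 × 150%/10⌋ = $22,073; SL = ⌊$124,555/5⌋ = $24,911 → take SL $24,911. Book value $122,244.
Year 7: DB = ⌊$122,244 × 150%/10⌋ = $18,336; SL = ⌊$99,644/4⌋ = $24,911 → take SL $24,911. Book value $97,333.
Year 8: DB = ⌊$97,333 × 150%/10⌋ = $14,599; SL = ⌊$74,733/3⌋ = $24,911 → take SL $24,911. Book value $72,422.
Accumulated through year 8 = $331,648 − $72,422 = $259,226.

$259,226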